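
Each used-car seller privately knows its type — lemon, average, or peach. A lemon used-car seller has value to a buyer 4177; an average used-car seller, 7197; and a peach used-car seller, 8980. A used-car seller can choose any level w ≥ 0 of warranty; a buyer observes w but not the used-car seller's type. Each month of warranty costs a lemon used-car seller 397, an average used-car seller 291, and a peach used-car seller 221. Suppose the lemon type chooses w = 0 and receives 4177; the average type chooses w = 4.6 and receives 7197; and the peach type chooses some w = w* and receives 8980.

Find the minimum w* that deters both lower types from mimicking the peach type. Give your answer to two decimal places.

12.10

Average type (on-path payoff 7197 − 291×4.6 = 5858.4) won't mimic when 5858.4 ≥ 8980 − 291·w*, i.e. w* ≥ 10.73.
Lemon type (on-path payoff 4177) won't mimic when 4177 ≥ 8980 − 397·w*, i.e. w* ≥ 12.10.
Both must hold, so w* = max(12.10, 10.73) = 12.10. The lemon type's constraint binds.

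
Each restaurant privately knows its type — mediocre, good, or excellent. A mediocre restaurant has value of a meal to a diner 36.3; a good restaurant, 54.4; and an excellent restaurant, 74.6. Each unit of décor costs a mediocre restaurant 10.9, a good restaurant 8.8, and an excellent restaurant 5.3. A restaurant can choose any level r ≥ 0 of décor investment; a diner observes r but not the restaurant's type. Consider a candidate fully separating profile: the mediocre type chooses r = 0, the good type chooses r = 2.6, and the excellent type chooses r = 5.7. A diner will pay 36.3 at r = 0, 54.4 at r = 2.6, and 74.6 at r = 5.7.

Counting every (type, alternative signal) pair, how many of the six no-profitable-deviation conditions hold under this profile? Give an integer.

5

Excellent (own payoff 74.6 − 5.3×5.7 = 44.39): to r=0 gives 36.3 → no gain ✓; to r=2.6 gives 54.4 − 5.3×2.6 = 40.62 → no gain ✓.
Mediocre (own payoff 36.3): to r=2.6 gives 54.4 − 10.9×2.6 = 26.06 → no gain ✓; to r=5.7 gives 74.6 − 10.9×5.7 = 12.47 → no gain ✓.
Good (own payoff 54.4 − 8.8×2.6 = 31.52): to r=0 gives 36.3 → profitable ✗; to r=5.7 gives 74.6 − 8.8×5.7 = 24.44 → no gain ✓.
5 of the 6 constraints hold; not an equilibrium.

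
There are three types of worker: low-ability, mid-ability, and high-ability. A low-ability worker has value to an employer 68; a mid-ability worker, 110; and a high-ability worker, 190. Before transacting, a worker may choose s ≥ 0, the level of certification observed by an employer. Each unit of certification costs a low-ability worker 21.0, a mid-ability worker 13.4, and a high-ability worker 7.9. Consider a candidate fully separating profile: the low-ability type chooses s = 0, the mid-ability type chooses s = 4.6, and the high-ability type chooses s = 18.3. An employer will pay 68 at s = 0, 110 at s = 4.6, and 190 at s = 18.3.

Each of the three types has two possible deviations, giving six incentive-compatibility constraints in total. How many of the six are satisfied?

Low-ability (own payoff 68): to s=4.6 gives 110 − 21.0×4.6 = 13.4 → no gain ✓; to s=18.3 gives 190 − 21.0×18.3 = -194.3 → no gain ✓.
High-ability (own payoff 190 − 7.9×18.3 = 45.43): to s=0 gives 68 → profitable ✗; to s=4.6 gives 110 − 7.9×4.6 = 73.66 → profitable ✗.
Mid-ability (own payoff 110 − 13.4×4.6 = 48.36): to s=0 gives 68 → profitable ✗; to s=18.3 gives 190 − 13.4×18.3 = -55.22 → no gain ✓.
3 of the 6 constraints hold; not an equilibrium.

3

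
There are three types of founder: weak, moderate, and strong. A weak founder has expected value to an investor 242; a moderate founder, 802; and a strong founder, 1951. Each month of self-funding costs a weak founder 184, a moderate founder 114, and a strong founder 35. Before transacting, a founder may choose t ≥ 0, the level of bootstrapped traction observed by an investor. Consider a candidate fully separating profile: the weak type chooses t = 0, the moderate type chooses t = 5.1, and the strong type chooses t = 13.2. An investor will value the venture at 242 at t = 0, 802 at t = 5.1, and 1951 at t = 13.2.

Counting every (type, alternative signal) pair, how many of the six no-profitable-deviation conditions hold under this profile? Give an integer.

Moderate (own payoff 802 − 114×5.1 = 220.6): to t=0 gives 242 → profitable ✗; to t=13.2 gives 1951 − 114×13.2 = 446.2 → profitable ✗.
Weak (own payoff 242): to t=5.1 gives 802 − 184×5.1 = -136.4 → no gain ✓; to t=13.2 gives 1951 − 184×13.2 = -477.8 → no gain ✓.
Strong (own payoff 1951 − 35×13.2 = 1489): to t=0 gives 242 → no gain ✓; to t=5.1 gives 802 − 35×5.1 = 623.5 → no gain ✓.
4 of the 6 constraints hold; not an equilibrium.

4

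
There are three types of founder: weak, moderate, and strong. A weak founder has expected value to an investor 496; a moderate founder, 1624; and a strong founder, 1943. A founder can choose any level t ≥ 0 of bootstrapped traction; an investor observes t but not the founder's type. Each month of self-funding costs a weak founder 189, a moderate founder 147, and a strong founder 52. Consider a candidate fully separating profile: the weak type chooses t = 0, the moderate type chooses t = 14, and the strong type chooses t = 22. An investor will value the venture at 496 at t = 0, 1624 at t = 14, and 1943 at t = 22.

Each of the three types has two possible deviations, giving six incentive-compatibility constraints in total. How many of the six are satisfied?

4

Weak (own payoff 496): to t=14 gives 1624 − 189×14 = -1022 → no gain ✓; to t=22 gives 1943 − 189×22 = -2215 → no gain ✓.
Moderate (own payoff 1624 − 147×14 = -434): to t=0 gives 496 → profitable ✗; to t=22 gives 1943 − 147×22 = -1291 → no gain ✓.
Strong (own payoff 1943 − 52×22 = 799): to t=0 gives 496 → no gain ✓; to t=14 gives 1624 − 52×14 = 896 → profitable ✗.
4 of the 6 constraints hold; not an equilibrium.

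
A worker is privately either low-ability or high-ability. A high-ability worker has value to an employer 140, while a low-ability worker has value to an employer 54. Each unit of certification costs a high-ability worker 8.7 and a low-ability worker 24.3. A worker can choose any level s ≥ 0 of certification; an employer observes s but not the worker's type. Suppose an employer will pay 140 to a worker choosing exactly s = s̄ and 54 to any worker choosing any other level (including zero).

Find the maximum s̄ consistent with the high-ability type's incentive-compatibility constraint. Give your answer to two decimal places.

Choosing s̄ yields the high-ability type 140 − 8.7·s̄; choosing zero yields 54.
The high-ability type is indifferent at 140 − 8.7·s̄ = 54, i.e. s̄ = (140 − 54) / 8.7 ≈ 9.89.
For any s̄ above 9.89 the high-ability type would rather pool at zero, so separation collapses.

9.89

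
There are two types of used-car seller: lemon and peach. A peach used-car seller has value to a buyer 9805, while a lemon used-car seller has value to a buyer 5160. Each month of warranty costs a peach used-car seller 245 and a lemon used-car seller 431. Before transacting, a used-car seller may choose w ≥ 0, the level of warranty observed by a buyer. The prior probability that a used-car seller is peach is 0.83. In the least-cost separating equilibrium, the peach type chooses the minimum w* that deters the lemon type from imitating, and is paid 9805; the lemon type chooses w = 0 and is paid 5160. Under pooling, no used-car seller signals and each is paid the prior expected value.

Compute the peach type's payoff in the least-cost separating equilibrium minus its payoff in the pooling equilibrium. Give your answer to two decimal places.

Least-cost separating signal: w* solves 5160 = 9805 − 431·w*, so w* = (9805 − 5160)/431 ≈ 10.7773.
Peach type's separating payoff: 9805 − 245 × w* = 9805 − 245 × (9805 − 5160)/431 = 9805 − 1138025/431 ≈ 7164.5708.
Pooling payoff: 0.83 × 9805 + 0.17 × 5160 = 9015.35.
Difference: 7164.5708 − 9015.35 = -1850.7792, i.e. -1850.78 to two decimal places.
The peach type would prefer the pooling outcome.

-1850.78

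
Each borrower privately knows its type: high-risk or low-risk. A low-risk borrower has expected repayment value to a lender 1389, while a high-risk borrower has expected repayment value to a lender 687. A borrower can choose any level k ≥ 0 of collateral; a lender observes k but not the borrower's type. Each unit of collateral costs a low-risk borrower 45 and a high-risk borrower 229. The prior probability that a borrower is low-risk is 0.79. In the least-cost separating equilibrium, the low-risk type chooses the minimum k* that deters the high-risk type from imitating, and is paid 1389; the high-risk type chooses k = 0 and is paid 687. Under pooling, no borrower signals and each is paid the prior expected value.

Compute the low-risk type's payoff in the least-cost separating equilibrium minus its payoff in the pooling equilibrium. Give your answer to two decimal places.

9.47

Least-cost separating signal: k* solves 687 = 1389 − 229·k*, so k* = (1389 − 687)/229 ≈ 3.0655.
Low-risk type's separating payoff: 1389 − 45 × k* = 1389 − 45 × (1389 − 687)/229 = 1389 − 31590/229 ≈ 1251.0524.
Pooling payoff: 0.79 × 1389 + 0.21 × 687 = 1241.58.
Difference: 1251.0524 − 1241.58 = 9.4724, i.e. 9.47 to two decimal places.
The low-risk type prefers to separate.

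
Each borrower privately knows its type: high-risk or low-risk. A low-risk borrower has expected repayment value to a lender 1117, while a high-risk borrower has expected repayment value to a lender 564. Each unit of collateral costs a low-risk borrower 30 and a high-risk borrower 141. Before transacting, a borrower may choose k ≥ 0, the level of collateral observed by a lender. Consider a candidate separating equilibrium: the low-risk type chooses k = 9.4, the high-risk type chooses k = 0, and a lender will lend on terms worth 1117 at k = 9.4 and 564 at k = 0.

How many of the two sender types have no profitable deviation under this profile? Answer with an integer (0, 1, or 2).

2

Low-risk type: signal → 1117 − 30 × 9.4 = 835; deviate to 0 → 564. IC holds (835 ≥ 564).
High-risk type: stay at 0 → 564; mimic → 1117 − 141 × 9.4 = -208.4. IC holds (564 ≥ -208.4).
2 of 2 constraints hold, so this is a separating equilibrium.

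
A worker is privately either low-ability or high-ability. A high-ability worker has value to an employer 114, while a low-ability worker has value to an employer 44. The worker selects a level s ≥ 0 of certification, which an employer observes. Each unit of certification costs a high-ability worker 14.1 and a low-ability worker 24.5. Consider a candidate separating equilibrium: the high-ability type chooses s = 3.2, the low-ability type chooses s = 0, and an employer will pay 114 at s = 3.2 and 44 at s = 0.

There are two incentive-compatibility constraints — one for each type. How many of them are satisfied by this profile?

Low-ability type: stay at 0 → 44; mimic → 114 − 24.5 × 3.2 = 35.6. IC holds (44 ≥ 35.6).
High-ability type: signal → 114 − 14.1 × 3.2 = 68.88; deviate to 0 → 44. IC holds (68.88 ≥ 44).
2 of 2 constraints hold, so this is a separating equilibrium.

2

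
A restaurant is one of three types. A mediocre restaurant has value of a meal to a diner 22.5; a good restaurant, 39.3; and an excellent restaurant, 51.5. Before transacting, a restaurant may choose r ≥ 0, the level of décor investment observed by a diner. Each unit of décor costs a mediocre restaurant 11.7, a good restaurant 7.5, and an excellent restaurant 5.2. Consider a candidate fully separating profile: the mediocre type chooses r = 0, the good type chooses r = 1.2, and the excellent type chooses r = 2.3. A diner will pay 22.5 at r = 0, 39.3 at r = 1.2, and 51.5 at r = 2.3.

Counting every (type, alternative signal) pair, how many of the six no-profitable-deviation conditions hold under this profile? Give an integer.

3

Excellent (own payoff 51.5 − 5.2×2.3 = 39.54): to r=0 gives 22.5 → no gain ✓; to r=1.2 gives 39.3 − 5.2×1.2 = 33.06 → no gain ✓.
Good (own payoff 39.3 − 7.5×1.2 = 30.3): to r=0 gives 22.5 → no gain ✓; to r=2.3 gives 51.5 − 7.5×2.3 = 34.25 → profitable ✗.
Mediocre (own payoff 22.5): to r=1.2 gives 39.3 − 11.7×1.2 = 25.26 → profitable ✗; to r=2.3 gives 51.5 − 11.7×2.3 = 24.59 → profitable ✗.
3 of the 6 constraints hold; not an equilibrium.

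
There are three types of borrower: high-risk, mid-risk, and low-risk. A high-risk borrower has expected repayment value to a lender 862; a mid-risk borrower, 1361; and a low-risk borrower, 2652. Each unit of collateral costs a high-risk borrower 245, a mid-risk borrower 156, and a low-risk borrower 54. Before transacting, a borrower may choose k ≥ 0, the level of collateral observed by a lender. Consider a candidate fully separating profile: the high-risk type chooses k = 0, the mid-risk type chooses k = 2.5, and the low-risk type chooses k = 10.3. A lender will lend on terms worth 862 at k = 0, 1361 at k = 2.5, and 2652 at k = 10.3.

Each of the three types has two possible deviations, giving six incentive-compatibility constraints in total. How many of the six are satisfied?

5

Low-risk (own payoff 2652 − 54×10.3 = 2095.8): to k=0 gives 862 → no gain ✓; to k=2.5 gives 1361 − 54×2.5 = 1226 → no gain ✓.
Mid-risk (own payoff 1361 − 156×2.5 = 971): to k=0 gives 862 → no gain ✓; to k=10.3 gives 2652 − 156×10.3 = 1045.2 → profitable ✗.
High-risk (own payoff 862): to k=2.5 gives 1361 − 245×2.5 = 748.5 → no gain ✓; to k=10.3 gives 2652 − 245×10.3 = 128.5 → no gain ✓.
5 of the 6 constraints hold; not an equilibrium.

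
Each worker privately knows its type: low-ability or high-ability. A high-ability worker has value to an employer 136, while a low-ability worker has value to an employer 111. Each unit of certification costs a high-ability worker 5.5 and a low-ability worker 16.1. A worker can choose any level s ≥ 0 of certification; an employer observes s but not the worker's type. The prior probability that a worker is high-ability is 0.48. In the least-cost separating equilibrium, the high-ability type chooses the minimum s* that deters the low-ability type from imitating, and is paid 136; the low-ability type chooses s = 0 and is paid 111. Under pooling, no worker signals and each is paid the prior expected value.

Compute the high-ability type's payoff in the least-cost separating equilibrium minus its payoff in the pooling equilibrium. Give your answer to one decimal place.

4.5

Least-cost separating signal: s* solves 111 = 136 − 16.1·s*, so s* = (136 − 111)/16.1 ≈ 1.5528.
High-ability type's separating payoff: 136 − 5.5 × s* = 136 − 5.5 × (136 − 111)/16.1 = 136 − 137.5/16.1 ≈ 127.460.
Pooling payoff: 0.48 × 136 + 0.52 × 111 = 123.
Difference: 127.460 − 123 = 4.46, i.e. 4.5 to one decimal place.
The high-ability type prefers to separate.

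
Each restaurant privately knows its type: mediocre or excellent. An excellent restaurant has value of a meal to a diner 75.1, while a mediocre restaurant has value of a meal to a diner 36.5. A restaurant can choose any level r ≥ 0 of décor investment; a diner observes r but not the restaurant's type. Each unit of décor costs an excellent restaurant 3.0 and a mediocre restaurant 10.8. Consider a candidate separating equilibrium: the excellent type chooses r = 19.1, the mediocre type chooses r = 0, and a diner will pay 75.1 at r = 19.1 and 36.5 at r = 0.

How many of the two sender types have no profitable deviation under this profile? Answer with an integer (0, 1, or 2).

1

Excellent type: signal → 75.1 − 3.0 × 19.1 = 17.8; deviate to 0 → 36.5. IC fails (17.8 < 36.5).
Mediocre type: stay at 0 → 36.5; mimic → 75.1 − 10.8 × 19.1 = -131.18. IC holds (36.5 ≥ -131.18).
1 of 2 constraints hold, so this profile is not an equilibrium.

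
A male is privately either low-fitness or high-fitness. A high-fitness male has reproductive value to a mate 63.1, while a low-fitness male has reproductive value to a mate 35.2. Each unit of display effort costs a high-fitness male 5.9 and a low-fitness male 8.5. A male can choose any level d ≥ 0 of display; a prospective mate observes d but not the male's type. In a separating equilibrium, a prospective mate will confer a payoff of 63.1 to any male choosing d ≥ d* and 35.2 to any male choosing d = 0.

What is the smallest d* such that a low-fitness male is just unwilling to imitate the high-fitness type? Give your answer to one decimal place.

3.3

A low-fitness male choosing d = 0 receives 35.2.
Imitating at d* instead would pay 63.1 at cost 8.5·d*, netting 63.1 − 8.5·d*.
Indifference: 35.2 = 63.1 − 8.5·d*, so d* = (63.1 − 35.2) / 8.5 ≈ 3.3.
This is the low-fitness type's binding incentive-compatibility constraint; any d ≥ 3.3 sustains separation on that side.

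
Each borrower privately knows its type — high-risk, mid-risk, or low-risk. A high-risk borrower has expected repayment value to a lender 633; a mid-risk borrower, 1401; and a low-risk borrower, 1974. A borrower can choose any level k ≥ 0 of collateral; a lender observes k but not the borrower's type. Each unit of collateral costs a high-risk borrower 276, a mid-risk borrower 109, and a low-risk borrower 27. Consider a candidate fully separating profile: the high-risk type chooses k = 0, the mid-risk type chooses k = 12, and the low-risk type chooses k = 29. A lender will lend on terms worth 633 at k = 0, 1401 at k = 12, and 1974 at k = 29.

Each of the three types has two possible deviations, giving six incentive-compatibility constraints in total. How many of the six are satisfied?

5

High-risk (own payoff 633): to k=12 gives 1401 − 276×12 = -1911 → no gain ✓; to k=29 gives 1974 − 276×29 = -6030 → no gain ✓.
Low-risk (own payoff 1974 − 27×29 = 1191): to k=0 gives 633 → no gain ✓; to k=12 gives 1401 − 27×12 = 1077 → no gain ✓.
Mid-risk (own payoff 1401 − 109×12 = 93): to k=0 gives 633 → profitable ✗; to k=29 gives 1974 − 109×29 = -1187 → no gain ✓.
5 of the 6 constraints hold; not an equilibrium.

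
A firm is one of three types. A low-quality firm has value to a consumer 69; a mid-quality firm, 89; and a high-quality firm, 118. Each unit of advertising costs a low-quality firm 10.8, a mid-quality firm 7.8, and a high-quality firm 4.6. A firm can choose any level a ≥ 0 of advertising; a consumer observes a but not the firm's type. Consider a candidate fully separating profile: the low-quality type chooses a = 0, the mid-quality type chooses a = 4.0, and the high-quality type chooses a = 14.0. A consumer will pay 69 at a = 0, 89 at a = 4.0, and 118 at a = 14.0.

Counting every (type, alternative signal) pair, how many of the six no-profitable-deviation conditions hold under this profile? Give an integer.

3

High-quality (own payoff 118 − 4.6×14.0 = 53.6): to a=0 gives 69 → profitable ✗; to a=4.0 gives 89 − 4.6×4.0 = 70.6 → profitable ✗.
Low-quality (own payoff 69): to a=4.0 gives 89 − 10.8×4.0 = 45.8 → no gain ✓; to a=14.0 gives 118 − 10.8×14.0 = -33.2 → no gain ✓.
Mid-quality (own payoff 89 − 7.8×4.0 = 57.8): to a=0 gives 69 → profitable ✗; to a=14.0 gives 118 − 7.8×14.0 = 8.8 → no gain ✓.
3 of the 6 constraints hold; not an equilibrium.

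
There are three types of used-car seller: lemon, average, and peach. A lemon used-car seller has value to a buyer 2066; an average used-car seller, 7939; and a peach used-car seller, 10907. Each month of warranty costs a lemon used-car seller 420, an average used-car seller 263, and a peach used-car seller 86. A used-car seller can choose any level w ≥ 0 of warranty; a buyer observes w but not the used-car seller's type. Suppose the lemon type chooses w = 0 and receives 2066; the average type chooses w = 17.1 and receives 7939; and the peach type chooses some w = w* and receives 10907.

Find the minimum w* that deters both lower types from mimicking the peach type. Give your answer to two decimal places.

28.39

Average type (on-path payoff 7939 − 263×17.1 = 3441.7) won't mimic when 3441.7 ≥ 10907 − 263·w*, i.e. w* ≥ 28.39.
Lemon type (on-path payoff 2066) won't mimic when 2066 ≥ 10907 − 420·w*, i.e. w* ≥ 21.05.
Both must hold, so w* = max(21.05, 28.39) = 28.39. The average type's constraint binds.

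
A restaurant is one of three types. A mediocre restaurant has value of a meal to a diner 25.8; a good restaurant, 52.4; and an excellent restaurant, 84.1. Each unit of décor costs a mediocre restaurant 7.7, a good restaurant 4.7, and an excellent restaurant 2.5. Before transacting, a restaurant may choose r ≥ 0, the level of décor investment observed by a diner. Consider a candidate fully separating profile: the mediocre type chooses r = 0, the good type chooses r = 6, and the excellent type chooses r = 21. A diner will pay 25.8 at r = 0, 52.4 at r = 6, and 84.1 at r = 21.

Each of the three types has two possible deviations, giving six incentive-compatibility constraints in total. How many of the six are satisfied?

4

Excellent (own payoff 84.1 − 2.5×21 = 31.6): to r=0 gives 25.8 → no gain ✓; to r=6 gives 52.4 − 2.5×6 = 37.4 → profitable ✗.
Mediocre (own payoff 25.8): to r=6 gives 52.4 − 7.7×6 = 6.2 → no gain ✓; to r=21 gives 84.1 − 7.7×21 = -77.6 → no gain ✓.
Good (own payoff 52.4 − 4.7×6 = 24.2): to r=0 gives 25.8 → profitable ✗; to r=21 gives 84.1 − 4.7×21 = -14.6 → no gain ✓.
4 of the 6 constraints hold; not an equilibrium.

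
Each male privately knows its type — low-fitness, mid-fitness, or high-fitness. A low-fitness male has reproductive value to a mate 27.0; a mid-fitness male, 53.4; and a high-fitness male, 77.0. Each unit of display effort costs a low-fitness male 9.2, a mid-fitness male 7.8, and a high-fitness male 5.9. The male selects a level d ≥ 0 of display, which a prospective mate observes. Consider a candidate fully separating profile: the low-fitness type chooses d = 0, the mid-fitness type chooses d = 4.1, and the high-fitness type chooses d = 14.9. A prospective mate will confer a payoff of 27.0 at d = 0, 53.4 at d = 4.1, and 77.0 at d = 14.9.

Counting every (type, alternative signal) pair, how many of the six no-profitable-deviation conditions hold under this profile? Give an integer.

3

Mid-fitness (own payoff 53.4 − 7.8×4.1 = 21.42): to d=0 gives 27.0 → profitable ✗; to d=14.9 gives 77.0 − 7.8×14.9 = -39.22 → no gain ✓.
Low-fitness (own payoff 27.0): to d=4.1 gives 53.4 − 9.2×4.1 = 15.68 → no gain ✓; to d=14.9 gives 77.0 − 9.2×14.9 = -60.08 → no gain ✓.
High-fitness (own payoff 77.0 − 5.9×14.9 = -10.91): to d=0 gives 27.0 → profitable ✗; to d=4.1 gives 53.4 − 5.9×4.1 = 29.21 → profitable ✗.
3 of the 6 constraints hold; not an equilibrium.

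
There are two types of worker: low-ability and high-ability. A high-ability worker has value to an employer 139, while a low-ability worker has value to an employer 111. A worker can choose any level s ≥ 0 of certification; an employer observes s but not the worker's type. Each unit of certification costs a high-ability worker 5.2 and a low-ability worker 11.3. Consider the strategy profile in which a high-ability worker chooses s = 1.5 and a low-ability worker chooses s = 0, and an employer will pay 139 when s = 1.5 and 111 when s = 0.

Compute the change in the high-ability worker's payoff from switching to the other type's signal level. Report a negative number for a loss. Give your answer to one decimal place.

Playing s = 1.5 the high-ability worker receives 139 − 5.2 × 1.5 = 131.2.
Deviating to s = 0 yields 111 instead.
Gain from deviating: 111 − 131.2 = -20.2.
The gain is negative, so the high-ability type's incentive-compatibility constraint is satisfied.

-20.2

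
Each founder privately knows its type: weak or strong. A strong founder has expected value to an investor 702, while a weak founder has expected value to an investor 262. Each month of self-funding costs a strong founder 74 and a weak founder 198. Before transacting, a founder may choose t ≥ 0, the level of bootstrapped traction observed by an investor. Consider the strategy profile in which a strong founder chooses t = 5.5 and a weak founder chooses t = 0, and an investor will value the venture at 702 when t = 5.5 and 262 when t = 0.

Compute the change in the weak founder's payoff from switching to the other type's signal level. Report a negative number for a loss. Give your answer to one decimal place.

Playing t = 0 the weak founder receives 262.
Deviating to t = 5.5 brings payment 702 at cost 198 × 5.5 = 1089, netting -387.
Gain from deviating: -387 − 262 = -649.0.
The gain is negative, so the weak type's incentive-compatibility constraint is satisfied.

-649.0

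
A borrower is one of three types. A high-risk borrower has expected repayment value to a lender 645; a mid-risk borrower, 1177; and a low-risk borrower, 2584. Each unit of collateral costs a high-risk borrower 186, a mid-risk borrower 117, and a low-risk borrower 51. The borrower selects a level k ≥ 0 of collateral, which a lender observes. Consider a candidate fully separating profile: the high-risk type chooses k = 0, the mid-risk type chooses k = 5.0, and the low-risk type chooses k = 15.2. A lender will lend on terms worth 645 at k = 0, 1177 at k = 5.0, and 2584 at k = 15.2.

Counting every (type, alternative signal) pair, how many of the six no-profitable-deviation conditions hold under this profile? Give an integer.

4

High-risk (own payoff 645): to k=5.0 gives 1177 − 186×5.0 = 247 → no gain ✓; to k=15.2 gives 2584 − 186×15.2 = -243.2 → no gain ✓.
Low-risk (own payoff 2584 − 51×15.2 = 1808.8): to k=0 gives 645 → no gain ✓; to k=5.0 gives 1177 − 51×5.0 = 922 → no gain ✓.
Mid-risk (own payoff 1177 − 117×5.0 = 592): to k=0 gives 645 → profitable ✗; to k=15.2 gives 2584 − 117×15.2 = 805.6 → profitable ✗.
4 of the 6 constraints hold; not an equilibrium.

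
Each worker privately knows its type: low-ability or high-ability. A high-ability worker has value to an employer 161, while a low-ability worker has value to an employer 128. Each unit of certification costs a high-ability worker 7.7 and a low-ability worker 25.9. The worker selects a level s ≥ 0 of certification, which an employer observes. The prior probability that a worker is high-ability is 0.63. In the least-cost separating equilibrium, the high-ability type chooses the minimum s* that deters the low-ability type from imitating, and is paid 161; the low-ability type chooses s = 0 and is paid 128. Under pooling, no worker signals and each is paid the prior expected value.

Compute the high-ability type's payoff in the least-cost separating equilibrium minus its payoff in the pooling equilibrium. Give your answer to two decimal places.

Least-cost separating signal: s* solves 128 = 161 − 25.9·s*, so s* = (161 − 128)/25.9 ≈ 1.2741.
High-ability type's separating payoff: 161 − 7.7 × s* = 161 − 7.7 × (161 − 128)/25.9 = 161 − 254.1/25.9 ≈ 151.1892.
Pooling payoff: 0.63 × 161 + 0.37 × 128 = 148.79.
Difference: 151.1892 − 148.79 = 2.3992, i.e. 2.40 to two decimal places.
The high-ability type prefers to separate.

2.40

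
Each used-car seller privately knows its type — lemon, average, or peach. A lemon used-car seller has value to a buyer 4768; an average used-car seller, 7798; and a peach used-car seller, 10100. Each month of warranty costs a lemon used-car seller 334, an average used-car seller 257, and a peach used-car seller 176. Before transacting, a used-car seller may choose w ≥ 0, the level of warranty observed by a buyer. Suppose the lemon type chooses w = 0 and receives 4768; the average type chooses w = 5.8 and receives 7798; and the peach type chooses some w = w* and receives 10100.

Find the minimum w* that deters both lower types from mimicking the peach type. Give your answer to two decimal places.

Average type (on-path payoff 7798 − 257×5.8 = 6307.4) won't mimic when 6307.4 ≥ 10100 − 257·w*, i.e. w* ≥ 14.76.
Lemon type (on-path payoff 4768) won't mimic when 4768 ≥ 10100 − 334·w*, i.e. w* ≥ 15.96.
Both must hold, so w* = max(15.96, 14.76) = 15.96. The lemon type's constraint binds.

15.96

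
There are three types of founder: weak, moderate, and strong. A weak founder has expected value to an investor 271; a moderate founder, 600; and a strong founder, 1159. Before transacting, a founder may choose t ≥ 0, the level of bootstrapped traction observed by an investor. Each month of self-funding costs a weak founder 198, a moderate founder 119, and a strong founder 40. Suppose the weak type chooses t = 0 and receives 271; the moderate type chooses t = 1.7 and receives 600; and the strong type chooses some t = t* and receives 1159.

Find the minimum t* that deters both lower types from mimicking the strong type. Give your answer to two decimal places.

6.40

Moderate type (on-path payoff 600 − 119×1.7 = 397.7) won't mimic when 397.7 ≥ 1159 − 119·t*, i.e. t* ≥ 6.40.
Weak type (on-path payoff 271) won't mimic when 271 ≥ 1159 − 198·t*, i.e. t* ≥ 4.48.
Both must hold, so t* = max(4.48, 6.40) = 6.40. The moderate type's constraint binds.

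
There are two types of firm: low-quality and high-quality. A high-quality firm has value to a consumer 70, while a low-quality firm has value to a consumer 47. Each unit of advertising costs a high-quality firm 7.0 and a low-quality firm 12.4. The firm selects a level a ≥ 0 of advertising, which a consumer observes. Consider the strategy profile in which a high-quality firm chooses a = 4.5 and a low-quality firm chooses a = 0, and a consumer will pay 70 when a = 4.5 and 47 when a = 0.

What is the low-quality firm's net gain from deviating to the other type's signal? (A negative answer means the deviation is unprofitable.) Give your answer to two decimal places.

Playing a = 0 the low-quality firm receives 47.
Deviating to a = 4.5 brings payment 70 at cost 12.4 × 4.5 = 55.8, netting 14.2.
Gain from deviating: 14.2 − 47 = -32.80.
The gain is negative, so the low-quality type's incentive-compatibility constraint is satisfied.

-32.80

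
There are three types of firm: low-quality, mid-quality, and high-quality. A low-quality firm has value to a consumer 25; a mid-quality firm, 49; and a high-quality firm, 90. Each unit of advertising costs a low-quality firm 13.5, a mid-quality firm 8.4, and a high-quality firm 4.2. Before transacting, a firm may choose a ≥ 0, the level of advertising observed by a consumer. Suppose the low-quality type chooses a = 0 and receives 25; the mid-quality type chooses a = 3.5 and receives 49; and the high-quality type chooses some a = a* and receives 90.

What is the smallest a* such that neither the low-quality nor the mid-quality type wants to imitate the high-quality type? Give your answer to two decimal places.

8.38

Low-quality type (on-path payoff 25) won't mimic when 25 ≥ 90 − 13.5·a*, i.e. a* ≥ 4.81.
Mid-quality type (on-path payoff 49 − 8.4×3.5 = 19.6) won't mimic when 19.6 ≥ 90 − 8.4·a*, i.e. a* ≥ 8.38.
Both must hold, so a* = max(4.81, 8.38) = 8.38. The mid-quality type's constraint binds.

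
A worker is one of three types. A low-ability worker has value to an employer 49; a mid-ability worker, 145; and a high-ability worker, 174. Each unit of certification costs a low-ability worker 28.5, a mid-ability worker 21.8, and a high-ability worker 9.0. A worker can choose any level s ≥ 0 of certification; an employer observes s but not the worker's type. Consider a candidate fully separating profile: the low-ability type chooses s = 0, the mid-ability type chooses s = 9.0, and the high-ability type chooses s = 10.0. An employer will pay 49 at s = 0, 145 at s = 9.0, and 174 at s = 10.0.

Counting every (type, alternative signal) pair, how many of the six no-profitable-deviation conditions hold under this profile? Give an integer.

4

High-ability (own payoff 174 − 9.0×10.0 = 84): to s=0 gives 49 → no gain ✓; to s=9.0 gives 145 − 9.0×9.0 = 64 → no gain ✓.
Mid-ability (own payoff 145 − 21.8×9.0 = -51.2): to s=0 gives 49 → profitable ✗; to s=10.0 gives 174 − 21.8×10.0 = -44 → profitable ✗.
Low-ability (own payoff 49): to s=9.0 gives 145 − 28.5×9.0 = -111.5 → no gain ✓; to s=10.0 gives 174 − 28.5×10.0 = -111 → no gain ✓.
4 of the 6 constraints hold; not an equilibrium.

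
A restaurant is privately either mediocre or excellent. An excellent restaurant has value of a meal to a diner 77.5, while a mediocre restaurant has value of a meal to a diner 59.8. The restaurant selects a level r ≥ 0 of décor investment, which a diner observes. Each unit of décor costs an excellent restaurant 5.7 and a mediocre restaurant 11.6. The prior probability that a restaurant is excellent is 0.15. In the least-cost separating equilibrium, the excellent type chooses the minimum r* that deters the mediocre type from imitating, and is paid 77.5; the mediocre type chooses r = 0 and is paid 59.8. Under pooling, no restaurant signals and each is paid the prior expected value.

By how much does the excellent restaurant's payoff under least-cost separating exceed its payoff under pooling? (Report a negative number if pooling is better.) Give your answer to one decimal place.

6.3

Least-cost separating signal: r* solves 59.8 = 77.5 − 11.6·r*, so r* = (77.5 − 59.8)/11.6 ≈ 1.5259.
Excellent type's separating payoff: 77.5 − 5.7 × r* = 77.5 − 5.7 × (77.5 − 59.8)/11.6 = 77.5 − 100.89/11.6 ≈ 68.803.
Pooling payoff: 0.15 × 77.5 + 0.85 × 59.8 = 62.455.
Difference: 68.803 − 62.455 = 6.348, i.e. 6.3 to one decimal place.
The excellent type prefers to separate.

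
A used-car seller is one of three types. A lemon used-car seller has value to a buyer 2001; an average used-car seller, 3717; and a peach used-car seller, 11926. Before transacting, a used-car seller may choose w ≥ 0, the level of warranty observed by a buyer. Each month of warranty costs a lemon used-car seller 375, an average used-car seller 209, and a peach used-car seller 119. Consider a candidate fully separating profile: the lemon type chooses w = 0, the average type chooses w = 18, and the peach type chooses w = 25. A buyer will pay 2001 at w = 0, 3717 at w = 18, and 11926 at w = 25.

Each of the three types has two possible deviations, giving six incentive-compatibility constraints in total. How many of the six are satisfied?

3

Peach (own payoff 11926 − 119×25 = 8951): to w=0 gives 2001 → no gain ✓; to w=18 gives 3717 − 119×18 = 1575 → no gain ✓.
Average (own payoff 3717 − 209×18 = -45): to w=0 gives 2001 → profitable ✗; to w=25 gives 11926 − 209×25 = 6701 → profitable ✗.
Lemon (own payoff 2001): to w=18 gives 3717 − 375×18 = -3033 → no gain ✓; to w=25 gives 11926 − 375×25 = 2551 → profitable ✗.
3 of the 6 constraints hold; not an equilibrium.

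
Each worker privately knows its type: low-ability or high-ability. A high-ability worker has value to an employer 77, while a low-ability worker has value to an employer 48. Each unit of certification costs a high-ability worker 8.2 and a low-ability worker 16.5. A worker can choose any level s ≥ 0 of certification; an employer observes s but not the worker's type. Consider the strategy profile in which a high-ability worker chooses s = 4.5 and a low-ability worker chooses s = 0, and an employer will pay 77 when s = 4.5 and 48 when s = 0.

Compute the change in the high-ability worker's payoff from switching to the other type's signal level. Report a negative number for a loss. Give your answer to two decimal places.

Playing s = 4.5 the high-ability worker receives 77 − 8.2 × 4.5 = 40.1.
Deviating to s = 0 yields 48 instead.
Gain from deviating: 48 − 40.1 = 7.90.
The gain is positive, so the high-ability type's incentive-compatibility constraint is violated — this profile is not a separating equilibrium.

7.90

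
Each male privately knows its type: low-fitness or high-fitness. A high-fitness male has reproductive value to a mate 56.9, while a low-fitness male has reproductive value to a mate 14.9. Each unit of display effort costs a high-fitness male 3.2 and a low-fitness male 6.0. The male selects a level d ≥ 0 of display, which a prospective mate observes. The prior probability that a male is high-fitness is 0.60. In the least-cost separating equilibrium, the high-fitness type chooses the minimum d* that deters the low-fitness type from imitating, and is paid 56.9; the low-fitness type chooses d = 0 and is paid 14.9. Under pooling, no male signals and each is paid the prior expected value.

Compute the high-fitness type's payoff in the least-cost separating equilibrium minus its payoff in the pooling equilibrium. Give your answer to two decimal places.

-5.60

Least-cost separating signal: d* solves 14.9 = 56.9 − 6.0·d*, so d* = (56.9 − 14.9)/6.0 = 7.
High-fitness type's separating payoff: 56.9 − 3.2 × d* = 56.9 − 3.2 × (56.9 − 14.9)/6.0 = 56.9 − 134.4/6.0 = 34.5.
Pooling payoff: 0.60 × 56.9 + 0.40 × 14.9 = 40.1.
Difference: 34.5 − 40.1 = -5.60.
The high-fitness type would prefer the pooling outcome.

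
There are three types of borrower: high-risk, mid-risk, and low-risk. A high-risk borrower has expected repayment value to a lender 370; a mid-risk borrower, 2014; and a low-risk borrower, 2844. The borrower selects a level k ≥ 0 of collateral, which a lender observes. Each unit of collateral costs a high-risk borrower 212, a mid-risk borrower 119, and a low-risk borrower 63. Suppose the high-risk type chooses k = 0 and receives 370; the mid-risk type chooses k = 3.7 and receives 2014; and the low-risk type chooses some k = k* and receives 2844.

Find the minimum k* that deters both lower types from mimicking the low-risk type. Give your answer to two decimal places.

11.67

High-risk type (on-path payoff 370) won't mimic when 370 ≥ 2844 − 212·k*, i.e. k* ≥ 11.67.
Mid-risk type (on-path payoff 2014 − 119×3.7 = 1573.7) won't mimic when 1573.7 ≥ 2844 − 119·k*, i.e. k* ≥ 10.67.
Both must hold, so k* = max(11.67, 10.67) = 11.67. The high-risk type's constraint binds.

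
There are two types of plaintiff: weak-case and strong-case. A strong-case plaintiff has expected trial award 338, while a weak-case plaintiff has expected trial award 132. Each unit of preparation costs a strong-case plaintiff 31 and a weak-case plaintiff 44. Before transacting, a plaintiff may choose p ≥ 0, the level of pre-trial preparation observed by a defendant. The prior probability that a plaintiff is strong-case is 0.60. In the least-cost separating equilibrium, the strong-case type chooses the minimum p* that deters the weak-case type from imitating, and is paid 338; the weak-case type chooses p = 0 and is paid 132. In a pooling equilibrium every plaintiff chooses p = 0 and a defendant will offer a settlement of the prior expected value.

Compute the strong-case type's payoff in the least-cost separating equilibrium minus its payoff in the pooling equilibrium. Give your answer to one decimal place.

Least-cost separating signal: p* solves 132 = 338 − 44·p*, so p* = (338 − 132)/44 ≈ 4.6818.
Strong-case type's separating payoff: 338 − 31 × p* = 338 − 31 × (338 − 132)/44 = 338 − 6386/44 ≈ 192.864.
Pooling payoff: 0.60 × 338 + 0.40 × 132 = 255.6.
Difference: 192.864 − 255.6 = -62.736, i.e. -62.7 to one decimal place.
The strong-case type would prefer the pooling outcome.

-62.7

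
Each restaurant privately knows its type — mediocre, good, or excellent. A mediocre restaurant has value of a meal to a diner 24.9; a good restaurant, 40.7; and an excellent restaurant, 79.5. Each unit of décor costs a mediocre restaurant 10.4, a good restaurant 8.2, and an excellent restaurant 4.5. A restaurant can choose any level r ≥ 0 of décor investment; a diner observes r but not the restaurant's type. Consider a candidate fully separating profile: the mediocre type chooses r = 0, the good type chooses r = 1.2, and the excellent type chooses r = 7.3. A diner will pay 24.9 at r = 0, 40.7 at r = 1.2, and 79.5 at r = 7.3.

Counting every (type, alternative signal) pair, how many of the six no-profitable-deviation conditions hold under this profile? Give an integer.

Good (own payoff 40.7 − 8.2×1.2 = 30.86): to r=0 gives 24.9 → no gain ✓; to r=7.3 gives 79.5 − 8.2×7.3 = 19.64 → no gain ✓.
Mediocre (own payoff 24.9): to r=1.2 gives 40.7 − 10.4×1.2 = 28.22 → profitable ✗; to r=7.3 gives 79.5 − 10.4×7.3 = 3.58 → no gain ✓.
Excellent (own payoff 79.5 − 4.5×7.3 = 46.65): to r=0 gives 24.9 → no gain ✓; to r=1.2 gives 40.7 − 4.5×1.2 = 35.3 → no gain ✓.
5 of the 6 constraints hold; not an equilibrium.

5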